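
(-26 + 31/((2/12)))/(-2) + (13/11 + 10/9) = -7693/99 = -77.71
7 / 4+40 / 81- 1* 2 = 79 / 324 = 0.24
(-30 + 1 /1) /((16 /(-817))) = 23693 /16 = 1480.81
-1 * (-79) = 79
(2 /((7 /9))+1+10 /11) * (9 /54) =115 /154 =0.75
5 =5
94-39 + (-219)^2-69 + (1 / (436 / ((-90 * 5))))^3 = 496730653079 / 10360232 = 47945.90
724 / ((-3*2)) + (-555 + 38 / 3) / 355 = -43379 / 355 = -122.19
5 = 5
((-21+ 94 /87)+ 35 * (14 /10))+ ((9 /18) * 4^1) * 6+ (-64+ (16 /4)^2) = -602 /87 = -6.92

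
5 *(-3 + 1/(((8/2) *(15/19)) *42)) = -7541/504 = -14.96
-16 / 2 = -8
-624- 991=-1615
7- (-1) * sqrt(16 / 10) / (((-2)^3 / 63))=7- 63 * sqrt(10) / 20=-2.96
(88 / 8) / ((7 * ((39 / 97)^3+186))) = 10039403 / 1188715479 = 0.01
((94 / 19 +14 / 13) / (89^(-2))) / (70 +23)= 126736 / 247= 513.10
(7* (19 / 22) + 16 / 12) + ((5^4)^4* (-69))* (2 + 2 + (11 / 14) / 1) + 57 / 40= -465573120117106153 / 9240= -50386701311375.12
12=12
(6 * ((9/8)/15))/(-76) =-9/1520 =-0.01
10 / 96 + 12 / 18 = 37 / 48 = 0.77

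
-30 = -30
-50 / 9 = -5.56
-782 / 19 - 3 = -839 / 19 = -44.16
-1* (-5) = 5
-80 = -80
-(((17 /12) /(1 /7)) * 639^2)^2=-262334159873289 /16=-16395884992080.56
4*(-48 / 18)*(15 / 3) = -160 / 3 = -53.33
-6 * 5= -30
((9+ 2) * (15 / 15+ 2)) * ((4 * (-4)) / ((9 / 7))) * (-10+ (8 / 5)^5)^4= -2180602669158144 / 95367431640625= -22.87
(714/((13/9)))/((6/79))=6508.38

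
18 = 18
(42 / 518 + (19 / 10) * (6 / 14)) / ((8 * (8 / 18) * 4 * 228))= 6957 / 25195520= 0.00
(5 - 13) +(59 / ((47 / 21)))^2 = 1517449 / 2209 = 686.94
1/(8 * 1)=1/8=0.12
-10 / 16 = -0.62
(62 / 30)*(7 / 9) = 217 / 135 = 1.61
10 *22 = 220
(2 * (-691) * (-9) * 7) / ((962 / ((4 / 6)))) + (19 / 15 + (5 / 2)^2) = 1958251 / 28860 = 67.85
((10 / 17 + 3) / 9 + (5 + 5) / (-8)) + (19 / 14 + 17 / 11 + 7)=426533 / 47124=9.05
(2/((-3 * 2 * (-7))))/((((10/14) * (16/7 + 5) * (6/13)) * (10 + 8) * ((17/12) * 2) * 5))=91/1170450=0.00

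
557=557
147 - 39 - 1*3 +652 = 757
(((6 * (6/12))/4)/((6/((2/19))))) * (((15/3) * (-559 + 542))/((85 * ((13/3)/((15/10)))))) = -9/1976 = -0.00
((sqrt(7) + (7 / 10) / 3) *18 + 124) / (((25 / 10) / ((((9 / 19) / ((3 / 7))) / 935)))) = 756 *sqrt(7) / 88825 + 26922 / 444125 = 0.08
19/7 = 2.71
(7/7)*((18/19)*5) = 90/19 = 4.74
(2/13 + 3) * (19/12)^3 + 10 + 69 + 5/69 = 47322565/516672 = 91.59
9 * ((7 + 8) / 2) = 135 / 2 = 67.50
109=109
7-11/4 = 17/4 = 4.25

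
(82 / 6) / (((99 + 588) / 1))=41 / 2061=0.02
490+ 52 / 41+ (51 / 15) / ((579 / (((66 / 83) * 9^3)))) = 1624451976 / 3283895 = 494.67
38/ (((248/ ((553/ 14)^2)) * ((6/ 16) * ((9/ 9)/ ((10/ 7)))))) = 592895/ 651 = 910.75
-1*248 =-248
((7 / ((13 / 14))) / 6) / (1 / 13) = 49 / 3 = 16.33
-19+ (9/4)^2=-223/16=-13.94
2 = 2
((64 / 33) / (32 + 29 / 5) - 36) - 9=-280345 / 6237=-44.95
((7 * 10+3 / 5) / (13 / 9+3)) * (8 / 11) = 3177 / 275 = 11.55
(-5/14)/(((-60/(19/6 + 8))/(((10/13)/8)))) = 0.01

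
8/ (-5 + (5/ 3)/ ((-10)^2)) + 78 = 22842/ 299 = 76.39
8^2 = 64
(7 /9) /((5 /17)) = 119 /45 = 2.64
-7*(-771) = 5397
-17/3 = -5.67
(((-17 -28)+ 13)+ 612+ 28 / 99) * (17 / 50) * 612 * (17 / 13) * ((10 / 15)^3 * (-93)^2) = 4339753361024 / 10725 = 404639008.02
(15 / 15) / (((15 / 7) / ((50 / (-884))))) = -35 / 1326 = -0.03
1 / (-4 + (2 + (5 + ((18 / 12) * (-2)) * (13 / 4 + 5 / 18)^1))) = -12 / 91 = -0.13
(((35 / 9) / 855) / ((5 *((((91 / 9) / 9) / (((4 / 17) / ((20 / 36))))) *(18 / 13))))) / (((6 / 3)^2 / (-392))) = -196 / 8075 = -0.02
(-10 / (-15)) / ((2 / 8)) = 8 / 3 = 2.67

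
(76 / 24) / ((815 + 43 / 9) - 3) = 57 / 14702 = 0.00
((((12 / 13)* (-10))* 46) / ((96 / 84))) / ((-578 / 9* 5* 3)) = 1449 / 3757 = 0.39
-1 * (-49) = 49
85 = 85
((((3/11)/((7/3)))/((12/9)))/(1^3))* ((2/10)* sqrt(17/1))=27* sqrt(17)/1540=0.07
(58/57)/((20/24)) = 116/95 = 1.22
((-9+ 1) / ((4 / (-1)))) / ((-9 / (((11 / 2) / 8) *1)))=-11 / 72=-0.15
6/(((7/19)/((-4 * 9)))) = -4104/7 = -586.29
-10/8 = -5/4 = -1.25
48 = 48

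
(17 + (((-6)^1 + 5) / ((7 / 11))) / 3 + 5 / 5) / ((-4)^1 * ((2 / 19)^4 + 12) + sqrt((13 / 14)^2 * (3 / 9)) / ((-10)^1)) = -837719421027731200 / 2300895810413545271 + 1620571585372220 * sqrt(3) / 6902687431240635813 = -0.36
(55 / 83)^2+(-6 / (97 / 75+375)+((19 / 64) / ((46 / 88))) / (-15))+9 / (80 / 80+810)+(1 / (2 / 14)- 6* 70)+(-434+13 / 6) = -122495426974758407 / 145061663630960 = -844.44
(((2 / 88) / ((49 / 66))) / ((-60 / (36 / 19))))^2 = 81 / 86676100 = 0.00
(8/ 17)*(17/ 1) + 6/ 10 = 43/ 5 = 8.60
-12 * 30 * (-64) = 23040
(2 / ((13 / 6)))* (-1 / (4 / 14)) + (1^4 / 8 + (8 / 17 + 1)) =-1.64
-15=-15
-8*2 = -16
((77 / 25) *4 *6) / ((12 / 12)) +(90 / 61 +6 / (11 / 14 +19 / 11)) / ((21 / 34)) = 331218452 / 4131225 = 80.17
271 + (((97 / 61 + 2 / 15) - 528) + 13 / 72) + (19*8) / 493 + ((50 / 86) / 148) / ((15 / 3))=-254.79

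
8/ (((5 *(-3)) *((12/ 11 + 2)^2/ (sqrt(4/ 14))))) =-0.03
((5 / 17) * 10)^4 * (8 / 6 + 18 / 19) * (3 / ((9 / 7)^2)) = 309.73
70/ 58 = 35/ 29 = 1.21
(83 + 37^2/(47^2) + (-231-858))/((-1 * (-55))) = -444177/24299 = -18.28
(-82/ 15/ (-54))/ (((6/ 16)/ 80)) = 5248/ 243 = 21.60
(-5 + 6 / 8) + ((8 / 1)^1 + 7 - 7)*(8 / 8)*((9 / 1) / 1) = 271 / 4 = 67.75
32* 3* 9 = 864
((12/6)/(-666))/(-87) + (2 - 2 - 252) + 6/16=-58318615/231768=-251.62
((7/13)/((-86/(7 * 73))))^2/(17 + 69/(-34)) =217513793/318105658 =0.68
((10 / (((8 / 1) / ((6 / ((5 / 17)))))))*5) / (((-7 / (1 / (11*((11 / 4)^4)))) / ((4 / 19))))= -130560 / 21419783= -0.01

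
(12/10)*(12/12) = 6/5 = 1.20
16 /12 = 4 /3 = 1.33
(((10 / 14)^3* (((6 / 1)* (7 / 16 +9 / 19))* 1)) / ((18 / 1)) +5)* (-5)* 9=-23980575 / 104272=-229.98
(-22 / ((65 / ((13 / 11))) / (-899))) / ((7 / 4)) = 7192 / 35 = 205.49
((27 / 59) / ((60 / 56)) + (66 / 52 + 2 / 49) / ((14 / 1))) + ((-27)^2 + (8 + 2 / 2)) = 3885815251 / 5261620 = 738.52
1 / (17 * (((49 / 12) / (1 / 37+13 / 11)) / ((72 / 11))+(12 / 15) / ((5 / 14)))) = 10627200 / 497917301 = 0.02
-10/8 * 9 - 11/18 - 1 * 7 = -679/36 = -18.86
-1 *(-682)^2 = -465124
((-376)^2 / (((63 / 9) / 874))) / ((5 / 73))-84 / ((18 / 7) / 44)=27060063736 / 105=257714892.72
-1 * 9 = -9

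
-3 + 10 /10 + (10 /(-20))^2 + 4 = 9 /4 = 2.25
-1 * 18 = -18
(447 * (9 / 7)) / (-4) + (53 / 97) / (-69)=-26927423 / 187404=-143.69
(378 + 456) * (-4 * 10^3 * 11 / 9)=-4077333.33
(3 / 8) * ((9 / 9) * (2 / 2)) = 3 / 8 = 0.38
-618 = -618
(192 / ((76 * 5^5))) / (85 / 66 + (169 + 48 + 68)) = 3168 / 1121890625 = 0.00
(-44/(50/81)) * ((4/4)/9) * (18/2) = -1782/25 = -71.28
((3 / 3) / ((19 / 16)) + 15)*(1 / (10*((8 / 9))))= 2709 / 1520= 1.78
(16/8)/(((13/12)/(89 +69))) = 291.69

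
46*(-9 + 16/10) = -1702/5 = -340.40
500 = 500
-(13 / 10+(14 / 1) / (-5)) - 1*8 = -13 / 2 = -6.50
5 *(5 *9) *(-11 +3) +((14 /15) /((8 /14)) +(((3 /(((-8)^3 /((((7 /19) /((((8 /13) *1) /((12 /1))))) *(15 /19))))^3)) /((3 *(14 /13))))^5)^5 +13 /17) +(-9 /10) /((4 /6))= -59271583368371455702671748419910863767420795900233163381882191559719968215406965968254982367136844581127711224514228084642989526072018098471370315125037624650783747214600228756978866207737667973740515771659022794277576896181033779954340443326170778526456233418830697380213391420309659644549470344043326503851666247983426131509888167215140810608437617570488528951061470243091249163150835984775940891157374961624582629932306291654827 /32947841109959385293902159475374867525138117901020706854655480446357038809478451935042833771122500776732348763525447358149079892700847312754974285914580449494315481007522834816286723771624997409162087054480520532641725412921663707190899417220302144680388824048958607636622693915731460242526675218621401219565970218369077335545437407043120260142707251147757618258046256552169933320067427358251385667230276187162170407593537699840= -1798.95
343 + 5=348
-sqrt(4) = -2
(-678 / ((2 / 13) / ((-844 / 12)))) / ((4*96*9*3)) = 309959 / 10368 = 29.90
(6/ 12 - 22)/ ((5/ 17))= -731/ 10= -73.10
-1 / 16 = -0.06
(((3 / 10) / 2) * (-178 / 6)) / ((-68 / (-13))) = -1157 / 1360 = -0.85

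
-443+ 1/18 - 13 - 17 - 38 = -9197/18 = -510.94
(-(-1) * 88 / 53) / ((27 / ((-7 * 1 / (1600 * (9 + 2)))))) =-7 / 286200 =-0.00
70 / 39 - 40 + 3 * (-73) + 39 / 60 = -200113 / 780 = -256.56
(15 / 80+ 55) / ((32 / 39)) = 34437 / 512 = 67.26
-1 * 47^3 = -103823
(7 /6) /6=7 /36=0.19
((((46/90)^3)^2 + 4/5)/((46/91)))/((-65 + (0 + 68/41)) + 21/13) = -47055174287381/1795274128125000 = -0.03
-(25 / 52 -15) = 755 / 52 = 14.52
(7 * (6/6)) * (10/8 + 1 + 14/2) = 259/4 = 64.75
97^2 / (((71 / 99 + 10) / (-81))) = -75450771 / 1061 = -71112.89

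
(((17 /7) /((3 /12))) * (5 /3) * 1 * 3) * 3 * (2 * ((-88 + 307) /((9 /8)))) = 397120 /7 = 56731.43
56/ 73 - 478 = -34838/ 73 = -477.23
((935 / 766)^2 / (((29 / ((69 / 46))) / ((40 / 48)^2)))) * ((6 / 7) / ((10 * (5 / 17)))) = 14861825 / 952891744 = 0.02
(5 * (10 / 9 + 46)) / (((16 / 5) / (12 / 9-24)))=-45050 / 27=-1668.52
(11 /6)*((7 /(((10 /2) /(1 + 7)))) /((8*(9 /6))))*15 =77 /3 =25.67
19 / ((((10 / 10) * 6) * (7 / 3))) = 19 / 14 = 1.36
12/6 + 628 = 630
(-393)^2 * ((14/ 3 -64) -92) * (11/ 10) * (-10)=257106102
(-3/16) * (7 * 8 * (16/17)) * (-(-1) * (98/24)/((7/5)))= -490/17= -28.82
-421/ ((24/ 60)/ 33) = -69465/ 2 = -34732.50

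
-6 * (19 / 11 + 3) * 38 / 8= -1482 / 11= -134.73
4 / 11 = 0.36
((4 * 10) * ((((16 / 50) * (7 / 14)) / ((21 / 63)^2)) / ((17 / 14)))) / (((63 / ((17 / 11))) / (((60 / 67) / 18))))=128 / 2211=0.06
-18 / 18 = -1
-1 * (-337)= 337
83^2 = 6889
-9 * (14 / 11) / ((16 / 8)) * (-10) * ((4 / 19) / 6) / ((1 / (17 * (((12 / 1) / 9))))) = 45.55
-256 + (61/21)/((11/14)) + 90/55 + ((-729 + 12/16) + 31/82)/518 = -9177431/36408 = -252.07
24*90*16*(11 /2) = 190080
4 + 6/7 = 4.86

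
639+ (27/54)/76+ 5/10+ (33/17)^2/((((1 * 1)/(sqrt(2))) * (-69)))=97205/152-363 * sqrt(2)/6647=639.43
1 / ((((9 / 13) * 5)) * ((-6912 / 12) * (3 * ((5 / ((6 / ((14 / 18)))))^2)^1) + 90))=-39 / 85850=-0.00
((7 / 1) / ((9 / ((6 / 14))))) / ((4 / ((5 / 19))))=5 / 228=0.02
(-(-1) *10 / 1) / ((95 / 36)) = 72 / 19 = 3.79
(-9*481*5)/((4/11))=-238095/4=-59523.75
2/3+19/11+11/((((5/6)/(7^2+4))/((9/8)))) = 521033/660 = 789.44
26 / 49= 0.53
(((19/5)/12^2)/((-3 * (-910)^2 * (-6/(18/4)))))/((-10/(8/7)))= -19/20868120000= -0.00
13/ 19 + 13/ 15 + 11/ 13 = 2.40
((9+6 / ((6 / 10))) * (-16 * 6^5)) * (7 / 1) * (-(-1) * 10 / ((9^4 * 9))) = -680960 / 243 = -2802.30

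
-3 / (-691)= 3 / 691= 0.00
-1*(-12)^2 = -144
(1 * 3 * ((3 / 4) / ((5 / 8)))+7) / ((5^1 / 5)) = 10.60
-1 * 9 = -9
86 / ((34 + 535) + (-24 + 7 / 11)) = 473 / 3001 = 0.16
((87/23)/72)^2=841/304704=0.00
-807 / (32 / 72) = -7263 / 4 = -1815.75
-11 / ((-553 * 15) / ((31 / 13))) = 341 / 107835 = 0.00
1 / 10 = 0.10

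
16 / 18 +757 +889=14822 / 9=1646.89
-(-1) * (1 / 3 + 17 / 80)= 131 / 240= 0.55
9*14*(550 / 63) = 1100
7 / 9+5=52 / 9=5.78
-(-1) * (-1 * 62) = -62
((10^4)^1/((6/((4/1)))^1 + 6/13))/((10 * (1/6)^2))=312000/17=18352.94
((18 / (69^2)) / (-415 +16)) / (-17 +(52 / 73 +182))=-0.00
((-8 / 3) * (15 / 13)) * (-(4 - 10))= -240 / 13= -18.46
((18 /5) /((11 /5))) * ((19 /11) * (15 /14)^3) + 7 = 1739209 /166012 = 10.48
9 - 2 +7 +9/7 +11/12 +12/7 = 215/12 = 17.92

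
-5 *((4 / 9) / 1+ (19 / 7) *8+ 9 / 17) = -121495 / 1071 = -113.44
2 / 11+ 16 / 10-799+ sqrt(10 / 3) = -43847 / 55+ sqrt(30) / 3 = -795.39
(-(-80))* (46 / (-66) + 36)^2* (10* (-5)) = -5428900000 / 1089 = -4985215.79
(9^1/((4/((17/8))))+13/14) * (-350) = -1998.44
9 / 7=1.29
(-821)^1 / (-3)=821 / 3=273.67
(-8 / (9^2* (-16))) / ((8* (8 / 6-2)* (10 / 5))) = -1 / 1728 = -0.00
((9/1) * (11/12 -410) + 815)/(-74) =11467/296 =38.74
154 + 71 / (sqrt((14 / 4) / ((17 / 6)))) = 71 * sqrt(357) / 21 + 154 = 217.88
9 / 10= 0.90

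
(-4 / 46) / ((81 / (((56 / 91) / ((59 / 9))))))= -16 / 158769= -0.00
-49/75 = -0.65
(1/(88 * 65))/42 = 1/240240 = 0.00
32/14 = 16/7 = 2.29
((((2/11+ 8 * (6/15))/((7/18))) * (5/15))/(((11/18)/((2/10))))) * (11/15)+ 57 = 555321/9625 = 57.70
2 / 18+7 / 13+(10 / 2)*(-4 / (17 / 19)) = -21.70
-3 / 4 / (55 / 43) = -129 / 220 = -0.59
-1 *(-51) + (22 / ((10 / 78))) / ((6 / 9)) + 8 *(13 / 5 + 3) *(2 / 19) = 29746 / 95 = 313.12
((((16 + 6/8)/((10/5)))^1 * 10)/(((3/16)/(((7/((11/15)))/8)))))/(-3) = -11725/66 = -177.65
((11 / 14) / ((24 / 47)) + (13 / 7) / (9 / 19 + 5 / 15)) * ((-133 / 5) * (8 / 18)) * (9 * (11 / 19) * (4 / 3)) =-65285 / 207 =-315.39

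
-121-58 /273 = -33091 /273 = -121.21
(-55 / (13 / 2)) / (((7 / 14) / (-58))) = 12760 / 13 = 981.54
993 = 993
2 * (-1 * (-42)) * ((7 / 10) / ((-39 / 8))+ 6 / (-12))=-3514 / 65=-54.06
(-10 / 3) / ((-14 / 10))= 2.38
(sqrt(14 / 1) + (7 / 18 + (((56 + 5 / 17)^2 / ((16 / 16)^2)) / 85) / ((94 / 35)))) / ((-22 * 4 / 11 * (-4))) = sqrt(14) / 32 + 3707179 / 8312796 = 0.56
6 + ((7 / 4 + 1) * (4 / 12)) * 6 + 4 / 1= 31 / 2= 15.50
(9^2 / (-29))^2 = 6561 / 841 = 7.80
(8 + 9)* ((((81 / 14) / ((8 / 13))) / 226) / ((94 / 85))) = 1521585 / 2379328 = 0.64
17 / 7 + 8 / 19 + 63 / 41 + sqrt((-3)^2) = 40277 / 5453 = 7.39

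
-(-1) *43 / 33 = 43 / 33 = 1.30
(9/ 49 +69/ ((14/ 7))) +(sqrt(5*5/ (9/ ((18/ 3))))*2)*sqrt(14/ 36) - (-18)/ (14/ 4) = 10*sqrt(21)/ 9 +3903/ 98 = 44.92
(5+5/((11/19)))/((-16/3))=-225/88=-2.56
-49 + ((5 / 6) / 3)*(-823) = -4997 / 18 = -277.61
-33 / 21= -11 / 7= -1.57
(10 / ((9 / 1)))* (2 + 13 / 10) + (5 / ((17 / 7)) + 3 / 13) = 5.96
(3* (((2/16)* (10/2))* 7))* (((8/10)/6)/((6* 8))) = 7/192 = 0.04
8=8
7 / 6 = 1.17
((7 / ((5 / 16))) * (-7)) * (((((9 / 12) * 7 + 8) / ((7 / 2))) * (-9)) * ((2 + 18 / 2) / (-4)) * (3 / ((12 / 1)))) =-36729 / 10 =-3672.90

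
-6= -6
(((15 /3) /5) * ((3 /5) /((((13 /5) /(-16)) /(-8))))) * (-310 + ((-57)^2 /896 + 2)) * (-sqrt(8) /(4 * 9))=272719 * sqrt(2) /546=706.38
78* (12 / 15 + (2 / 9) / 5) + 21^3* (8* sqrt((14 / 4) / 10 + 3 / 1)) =988 / 15 + 37044* sqrt(335) / 5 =135669.17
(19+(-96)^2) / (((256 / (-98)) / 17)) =-7692755 / 128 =-60099.65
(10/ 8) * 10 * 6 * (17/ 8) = 1275/ 8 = 159.38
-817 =-817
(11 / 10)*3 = 33 / 10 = 3.30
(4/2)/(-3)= -2/3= -0.67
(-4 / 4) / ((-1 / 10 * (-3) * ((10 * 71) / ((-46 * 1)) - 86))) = 230 / 6999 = 0.03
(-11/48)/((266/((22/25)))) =-121/159600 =-0.00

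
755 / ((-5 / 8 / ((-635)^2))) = -487095800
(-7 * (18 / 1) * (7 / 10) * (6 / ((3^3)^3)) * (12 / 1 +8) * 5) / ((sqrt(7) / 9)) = -280 * sqrt(7) / 81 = -9.15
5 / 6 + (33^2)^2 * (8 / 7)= 56924243 / 42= 1355339.12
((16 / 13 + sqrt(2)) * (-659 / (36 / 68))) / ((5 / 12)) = -44812 * sqrt(2) / 15 - 716992 / 195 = -7901.80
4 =4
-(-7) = 7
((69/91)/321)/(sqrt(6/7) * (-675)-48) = 184/630035367-1725 * sqrt(42)/2940165046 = -0.00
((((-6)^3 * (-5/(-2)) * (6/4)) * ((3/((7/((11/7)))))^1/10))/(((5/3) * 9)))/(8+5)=-891/3185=-0.28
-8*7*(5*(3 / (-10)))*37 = 3108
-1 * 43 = -43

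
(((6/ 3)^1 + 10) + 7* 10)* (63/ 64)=2583/ 32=80.72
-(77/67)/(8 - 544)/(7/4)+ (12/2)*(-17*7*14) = -89744077/8978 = -9996.00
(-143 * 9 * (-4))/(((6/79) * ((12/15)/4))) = 338910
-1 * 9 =-9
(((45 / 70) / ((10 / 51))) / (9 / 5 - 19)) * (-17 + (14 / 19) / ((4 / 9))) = 267597 / 91504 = 2.92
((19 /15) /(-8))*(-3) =19 /40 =0.48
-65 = -65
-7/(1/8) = -56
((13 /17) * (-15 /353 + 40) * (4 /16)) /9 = 183365 /216036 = 0.85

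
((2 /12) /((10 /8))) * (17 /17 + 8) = 6 /5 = 1.20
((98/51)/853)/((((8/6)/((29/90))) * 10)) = 1421/26101800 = 0.00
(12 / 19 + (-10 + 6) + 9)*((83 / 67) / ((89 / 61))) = 541741 / 113297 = 4.78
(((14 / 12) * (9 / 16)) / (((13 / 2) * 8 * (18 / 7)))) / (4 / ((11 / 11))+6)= 49 / 99840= 0.00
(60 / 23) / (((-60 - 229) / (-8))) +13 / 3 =87851 / 19941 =4.41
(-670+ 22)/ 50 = -324/ 25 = -12.96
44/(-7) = -44/7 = -6.29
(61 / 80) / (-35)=-61 / 2800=-0.02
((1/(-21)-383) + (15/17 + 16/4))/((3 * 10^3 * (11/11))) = -27001/214200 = -0.13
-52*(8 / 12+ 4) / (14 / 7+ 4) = -364 / 9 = -40.44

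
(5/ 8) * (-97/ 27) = -485/ 216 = -2.25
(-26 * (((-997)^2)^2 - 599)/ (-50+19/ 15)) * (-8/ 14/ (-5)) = 2590527849936/ 43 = 60244833719.44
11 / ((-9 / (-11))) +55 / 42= 1859 / 126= 14.75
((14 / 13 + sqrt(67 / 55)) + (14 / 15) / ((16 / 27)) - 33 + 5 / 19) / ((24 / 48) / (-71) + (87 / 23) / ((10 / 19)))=-4.04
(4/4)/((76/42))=21/38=0.55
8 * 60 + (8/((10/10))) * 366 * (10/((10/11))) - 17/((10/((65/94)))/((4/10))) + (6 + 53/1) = 32746.53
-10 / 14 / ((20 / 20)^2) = -5 / 7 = -0.71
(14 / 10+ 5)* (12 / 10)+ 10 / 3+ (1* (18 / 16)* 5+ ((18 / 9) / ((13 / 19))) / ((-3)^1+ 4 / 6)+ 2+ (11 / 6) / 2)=333101 / 18200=18.30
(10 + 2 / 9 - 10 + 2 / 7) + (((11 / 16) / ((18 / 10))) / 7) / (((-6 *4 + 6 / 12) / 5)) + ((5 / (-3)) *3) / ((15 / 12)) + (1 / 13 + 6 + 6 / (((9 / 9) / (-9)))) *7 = -338.97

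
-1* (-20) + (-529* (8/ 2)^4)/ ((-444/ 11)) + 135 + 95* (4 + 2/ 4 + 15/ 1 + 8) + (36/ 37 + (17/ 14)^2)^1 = 133256513/ 21756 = 6125.05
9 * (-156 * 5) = -7020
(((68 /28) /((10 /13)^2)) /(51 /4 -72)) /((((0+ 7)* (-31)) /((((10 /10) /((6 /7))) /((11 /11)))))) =0.00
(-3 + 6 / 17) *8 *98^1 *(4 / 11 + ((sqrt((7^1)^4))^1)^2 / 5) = -186497136 / 187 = -997310.89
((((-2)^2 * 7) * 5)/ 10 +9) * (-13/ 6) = -299/ 6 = -49.83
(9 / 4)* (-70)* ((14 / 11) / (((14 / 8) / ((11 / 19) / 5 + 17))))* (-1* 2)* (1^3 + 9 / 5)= 11473056 / 1045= 10979.00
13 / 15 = 0.87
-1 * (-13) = 13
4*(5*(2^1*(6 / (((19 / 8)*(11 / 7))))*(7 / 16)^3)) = 36015 / 6688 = 5.39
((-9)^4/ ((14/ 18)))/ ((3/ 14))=39366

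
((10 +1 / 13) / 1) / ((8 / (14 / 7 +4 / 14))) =262 / 91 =2.88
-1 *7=-7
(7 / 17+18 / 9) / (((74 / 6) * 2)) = 123 / 1258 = 0.10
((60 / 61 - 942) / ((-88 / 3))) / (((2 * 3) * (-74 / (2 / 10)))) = -28701 / 1986160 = -0.01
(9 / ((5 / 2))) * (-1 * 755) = -2718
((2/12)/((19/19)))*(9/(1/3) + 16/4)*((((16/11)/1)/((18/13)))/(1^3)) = 1612/297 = 5.43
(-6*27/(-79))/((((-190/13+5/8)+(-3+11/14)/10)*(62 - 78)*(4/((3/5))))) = 22113/16346996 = 0.00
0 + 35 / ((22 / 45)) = 1575 / 22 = 71.59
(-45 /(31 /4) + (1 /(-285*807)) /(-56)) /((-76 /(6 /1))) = 0.46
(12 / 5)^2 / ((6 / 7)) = 168 / 25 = 6.72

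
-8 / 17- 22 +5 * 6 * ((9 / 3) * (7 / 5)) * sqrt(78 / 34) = 168.37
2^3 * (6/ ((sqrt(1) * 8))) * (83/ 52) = 249/ 26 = 9.58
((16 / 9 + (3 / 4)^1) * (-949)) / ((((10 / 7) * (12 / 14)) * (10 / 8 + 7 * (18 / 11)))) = -3580577 / 23220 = -154.20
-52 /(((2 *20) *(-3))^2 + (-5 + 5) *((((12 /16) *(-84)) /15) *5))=-13 /3600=-0.00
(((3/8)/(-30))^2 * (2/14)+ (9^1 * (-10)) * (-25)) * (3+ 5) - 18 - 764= 17218.00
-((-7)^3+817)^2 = -224676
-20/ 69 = -0.29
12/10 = 6/5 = 1.20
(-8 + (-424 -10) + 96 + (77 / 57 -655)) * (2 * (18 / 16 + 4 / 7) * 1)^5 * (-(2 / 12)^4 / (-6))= -828760109375 / 14338695168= -57.80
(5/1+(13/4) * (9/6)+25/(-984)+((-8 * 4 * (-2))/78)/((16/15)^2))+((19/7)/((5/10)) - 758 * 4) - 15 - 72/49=-1900776499/626808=-3032.47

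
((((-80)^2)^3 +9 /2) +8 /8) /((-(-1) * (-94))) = -524288000011 /188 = -2788765957.51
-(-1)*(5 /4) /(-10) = -1 /8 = -0.12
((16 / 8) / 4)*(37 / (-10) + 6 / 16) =-133 / 80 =-1.66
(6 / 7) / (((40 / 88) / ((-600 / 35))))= -1584 / 49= -32.33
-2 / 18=-1 / 9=-0.11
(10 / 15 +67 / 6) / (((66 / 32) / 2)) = 1136 / 99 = 11.47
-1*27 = -27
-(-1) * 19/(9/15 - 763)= -95/3812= -0.02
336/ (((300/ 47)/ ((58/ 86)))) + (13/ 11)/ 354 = 148624591/ 4186050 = 35.50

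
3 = 3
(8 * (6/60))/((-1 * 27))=-0.03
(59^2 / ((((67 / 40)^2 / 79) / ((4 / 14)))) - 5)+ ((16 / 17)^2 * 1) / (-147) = 5339745899081 / 190706187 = 27999.86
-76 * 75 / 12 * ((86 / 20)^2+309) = -622231 / 4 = -155557.75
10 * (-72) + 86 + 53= -581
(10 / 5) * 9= 18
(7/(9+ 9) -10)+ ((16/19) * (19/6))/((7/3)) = -1067/126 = -8.47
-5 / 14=-0.36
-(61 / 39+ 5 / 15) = -74 / 39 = -1.90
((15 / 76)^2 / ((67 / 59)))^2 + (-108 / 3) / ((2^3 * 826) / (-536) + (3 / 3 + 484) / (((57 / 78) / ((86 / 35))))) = -2527877798730983 / 119992507788613888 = -0.02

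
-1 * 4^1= -4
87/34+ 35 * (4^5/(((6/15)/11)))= 985602.56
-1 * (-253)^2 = -64009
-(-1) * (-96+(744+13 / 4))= 2605 / 4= 651.25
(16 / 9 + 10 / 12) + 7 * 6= 803 / 18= 44.61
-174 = -174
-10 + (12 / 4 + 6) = -1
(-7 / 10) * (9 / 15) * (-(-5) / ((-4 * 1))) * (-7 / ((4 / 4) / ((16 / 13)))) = -294 / 65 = -4.52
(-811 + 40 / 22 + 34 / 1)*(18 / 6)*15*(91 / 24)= -132265.40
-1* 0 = 0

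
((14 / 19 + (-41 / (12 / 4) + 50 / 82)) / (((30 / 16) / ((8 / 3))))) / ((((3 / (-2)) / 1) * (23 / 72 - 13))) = -29483008 / 32005215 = -0.92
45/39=15/13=1.15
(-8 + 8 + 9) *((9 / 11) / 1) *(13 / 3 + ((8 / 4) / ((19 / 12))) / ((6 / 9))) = 9585 / 209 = 45.86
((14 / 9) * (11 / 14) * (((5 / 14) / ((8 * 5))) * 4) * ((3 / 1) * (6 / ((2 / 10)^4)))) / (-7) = -70.15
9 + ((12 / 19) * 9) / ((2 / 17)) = 1089 / 19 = 57.32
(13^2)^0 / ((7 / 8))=8 / 7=1.14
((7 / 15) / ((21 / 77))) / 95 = 77 / 4275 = 0.02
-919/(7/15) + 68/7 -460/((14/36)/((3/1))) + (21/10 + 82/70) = -385341/70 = -5504.87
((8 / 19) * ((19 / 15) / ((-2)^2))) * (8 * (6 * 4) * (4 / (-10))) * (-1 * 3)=768 / 25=30.72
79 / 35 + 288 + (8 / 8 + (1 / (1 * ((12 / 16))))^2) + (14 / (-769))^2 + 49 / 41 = 2247163095481 / 7637427315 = 294.23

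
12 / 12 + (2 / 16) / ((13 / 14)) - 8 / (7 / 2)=-419 / 364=-1.15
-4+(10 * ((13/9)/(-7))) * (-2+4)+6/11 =-5254/693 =-7.58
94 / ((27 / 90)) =940 / 3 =313.33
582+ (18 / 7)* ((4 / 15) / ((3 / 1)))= 20378 / 35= 582.23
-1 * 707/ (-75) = 707/ 75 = 9.43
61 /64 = 0.95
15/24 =0.62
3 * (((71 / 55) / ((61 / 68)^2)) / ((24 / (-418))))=-1559444 / 18605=-83.82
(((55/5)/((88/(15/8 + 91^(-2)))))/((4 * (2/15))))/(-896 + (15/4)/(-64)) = -1863345/3799173742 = -0.00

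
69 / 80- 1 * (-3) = 309 / 80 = 3.86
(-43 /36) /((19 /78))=-559 /114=-4.90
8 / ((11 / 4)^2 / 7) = 896 / 121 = 7.40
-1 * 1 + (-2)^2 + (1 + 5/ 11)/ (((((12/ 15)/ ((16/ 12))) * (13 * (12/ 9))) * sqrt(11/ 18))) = 3.18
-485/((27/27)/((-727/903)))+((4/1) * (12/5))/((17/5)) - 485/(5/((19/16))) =68307451/245616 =278.11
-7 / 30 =-0.23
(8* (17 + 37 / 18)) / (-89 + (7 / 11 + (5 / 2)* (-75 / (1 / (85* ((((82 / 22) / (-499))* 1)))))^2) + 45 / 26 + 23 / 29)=7792053531262 / 285361394066145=0.03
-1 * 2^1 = -2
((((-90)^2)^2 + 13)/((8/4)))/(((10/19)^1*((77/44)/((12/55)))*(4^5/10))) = 534252963/7040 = 75888.20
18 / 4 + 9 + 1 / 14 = 95 / 7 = 13.57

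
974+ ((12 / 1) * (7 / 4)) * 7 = 1121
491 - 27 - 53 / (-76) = 35317 / 76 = 464.70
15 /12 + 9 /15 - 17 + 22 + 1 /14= 969 /140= 6.92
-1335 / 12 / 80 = -89 / 64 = -1.39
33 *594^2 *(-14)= -163010232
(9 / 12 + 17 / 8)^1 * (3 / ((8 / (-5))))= -345 / 64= -5.39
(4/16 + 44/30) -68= -3977/60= -66.28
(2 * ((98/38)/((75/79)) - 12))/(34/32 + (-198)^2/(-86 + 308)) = -15663136/149871525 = -0.10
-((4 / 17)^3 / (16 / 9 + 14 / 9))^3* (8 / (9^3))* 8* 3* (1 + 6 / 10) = -16777216 / 667056805295625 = -0.00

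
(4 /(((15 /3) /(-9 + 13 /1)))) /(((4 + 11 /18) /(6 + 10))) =4608 /415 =11.10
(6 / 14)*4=12 / 7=1.71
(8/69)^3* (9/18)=256/328509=0.00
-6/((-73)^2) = -6/5329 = -0.00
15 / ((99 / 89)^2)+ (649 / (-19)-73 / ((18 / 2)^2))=-4271191 / 186219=-22.94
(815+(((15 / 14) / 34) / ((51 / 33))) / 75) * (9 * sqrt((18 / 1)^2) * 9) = 24038710119 / 20230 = 1188270.40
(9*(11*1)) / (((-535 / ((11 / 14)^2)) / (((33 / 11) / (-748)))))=3267 / 7130480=0.00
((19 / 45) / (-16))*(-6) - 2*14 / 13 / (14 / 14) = -3113 / 1560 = -2.00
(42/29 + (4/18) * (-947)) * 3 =-54548/87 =-626.99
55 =55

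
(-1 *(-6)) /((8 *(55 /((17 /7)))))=51 /1540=0.03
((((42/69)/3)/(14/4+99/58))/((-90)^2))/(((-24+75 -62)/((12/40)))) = -203/1547221500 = -0.00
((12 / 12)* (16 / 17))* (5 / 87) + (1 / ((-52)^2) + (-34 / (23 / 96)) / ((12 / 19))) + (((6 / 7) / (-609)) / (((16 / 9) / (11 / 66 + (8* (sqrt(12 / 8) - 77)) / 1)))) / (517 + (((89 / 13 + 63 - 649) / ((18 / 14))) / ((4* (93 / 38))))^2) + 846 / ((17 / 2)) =-703489252627466116117199 / 5622894130304689287504 - 2131130898* sqrt(6) / 1772781484506137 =-125.11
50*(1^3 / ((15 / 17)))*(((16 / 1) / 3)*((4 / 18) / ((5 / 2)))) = 26.86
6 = 6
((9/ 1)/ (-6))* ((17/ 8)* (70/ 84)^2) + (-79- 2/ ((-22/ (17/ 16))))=-171319/ 2112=-81.12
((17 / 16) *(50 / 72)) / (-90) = -85 / 10368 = -0.01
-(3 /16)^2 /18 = -1 /512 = -0.00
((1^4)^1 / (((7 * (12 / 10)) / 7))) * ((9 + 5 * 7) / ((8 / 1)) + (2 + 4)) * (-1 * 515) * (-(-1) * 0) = 0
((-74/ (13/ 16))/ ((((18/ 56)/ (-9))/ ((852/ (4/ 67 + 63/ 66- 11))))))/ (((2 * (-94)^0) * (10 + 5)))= -6938978816/ 956735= -7252.77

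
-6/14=-3/7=-0.43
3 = 3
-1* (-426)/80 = 213/40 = 5.32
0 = 0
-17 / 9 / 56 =-17 / 504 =-0.03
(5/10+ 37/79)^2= 23409/24964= 0.94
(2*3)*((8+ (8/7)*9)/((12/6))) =384/7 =54.86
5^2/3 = 25/3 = 8.33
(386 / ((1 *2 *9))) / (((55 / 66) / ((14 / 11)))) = 5404 / 165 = 32.75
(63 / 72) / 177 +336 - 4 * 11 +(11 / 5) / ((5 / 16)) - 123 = 6231991 / 35400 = 176.04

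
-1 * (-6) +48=54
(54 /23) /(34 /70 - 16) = -630 /4163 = -0.15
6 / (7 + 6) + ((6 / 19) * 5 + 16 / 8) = 998 / 247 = 4.04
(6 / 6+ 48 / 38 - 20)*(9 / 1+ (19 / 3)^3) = -2393374 / 513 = -4665.45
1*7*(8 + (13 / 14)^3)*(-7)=-24149 / 56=-431.23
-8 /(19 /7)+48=856 /19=45.05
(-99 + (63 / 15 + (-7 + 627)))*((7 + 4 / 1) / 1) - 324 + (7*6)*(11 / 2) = 5684.20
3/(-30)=-1/10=-0.10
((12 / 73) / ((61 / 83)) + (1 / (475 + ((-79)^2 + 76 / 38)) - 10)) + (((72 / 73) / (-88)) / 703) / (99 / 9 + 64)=-9.78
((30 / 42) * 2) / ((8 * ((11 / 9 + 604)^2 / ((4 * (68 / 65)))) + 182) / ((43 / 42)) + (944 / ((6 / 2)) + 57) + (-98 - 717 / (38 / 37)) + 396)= 7500060 / 3591720827821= 0.00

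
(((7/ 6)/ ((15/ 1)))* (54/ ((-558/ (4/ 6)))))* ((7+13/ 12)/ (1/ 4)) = -679/ 4185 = -0.16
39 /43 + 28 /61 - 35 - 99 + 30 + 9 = -245602 /2623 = -93.63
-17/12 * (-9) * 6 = 153/2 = 76.50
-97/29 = -3.34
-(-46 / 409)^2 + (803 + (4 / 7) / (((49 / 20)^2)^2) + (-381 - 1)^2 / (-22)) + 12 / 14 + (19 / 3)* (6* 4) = -421545331502632305 / 74254309058237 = -5677.05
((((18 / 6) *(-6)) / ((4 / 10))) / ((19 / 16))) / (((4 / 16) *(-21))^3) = 5120 / 19551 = 0.26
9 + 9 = 18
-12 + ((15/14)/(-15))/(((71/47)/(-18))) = -5541/497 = -11.15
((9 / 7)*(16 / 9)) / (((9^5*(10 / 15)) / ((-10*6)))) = -160 / 45927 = -0.00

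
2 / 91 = 0.02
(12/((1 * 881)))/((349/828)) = 9936/307469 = 0.03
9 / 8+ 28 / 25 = 449 / 200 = 2.24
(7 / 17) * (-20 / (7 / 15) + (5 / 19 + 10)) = -255 / 19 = -13.42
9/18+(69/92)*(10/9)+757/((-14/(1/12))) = -533/168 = -3.17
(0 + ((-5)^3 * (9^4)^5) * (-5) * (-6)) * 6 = -273547472828780898022500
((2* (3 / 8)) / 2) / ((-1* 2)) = -3 / 16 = -0.19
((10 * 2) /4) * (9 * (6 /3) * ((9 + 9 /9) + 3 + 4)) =1530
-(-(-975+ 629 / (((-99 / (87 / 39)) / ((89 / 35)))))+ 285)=-58380149 / 45045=-1296.04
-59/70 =-0.84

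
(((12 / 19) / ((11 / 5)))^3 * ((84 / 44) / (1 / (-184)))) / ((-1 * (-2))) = -417312000 / 100422619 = -4.16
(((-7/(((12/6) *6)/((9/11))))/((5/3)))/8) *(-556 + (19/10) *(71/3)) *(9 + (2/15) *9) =16419501/88000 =186.59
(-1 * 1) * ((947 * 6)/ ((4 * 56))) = -2841/ 112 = -25.37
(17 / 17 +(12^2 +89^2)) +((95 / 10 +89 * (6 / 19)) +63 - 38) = 8128.61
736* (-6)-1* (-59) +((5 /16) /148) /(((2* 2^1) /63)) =-41269189 /9472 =-4356.97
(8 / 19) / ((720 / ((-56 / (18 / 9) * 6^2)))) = -56 / 95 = -0.59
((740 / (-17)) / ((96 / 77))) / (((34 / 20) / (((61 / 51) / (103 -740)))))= 620675 / 16094988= 0.04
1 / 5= 0.20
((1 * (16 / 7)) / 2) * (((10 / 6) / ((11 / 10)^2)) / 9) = 4000 / 22869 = 0.17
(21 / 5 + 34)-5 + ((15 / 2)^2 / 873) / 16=1030653 / 31040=33.20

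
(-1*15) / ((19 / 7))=-105 / 19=-5.53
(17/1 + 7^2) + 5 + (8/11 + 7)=866/11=78.73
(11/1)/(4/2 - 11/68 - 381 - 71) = -748/30611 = -0.02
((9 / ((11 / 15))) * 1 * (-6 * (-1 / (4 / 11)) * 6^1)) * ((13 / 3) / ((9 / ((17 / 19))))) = 9945 / 19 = 523.42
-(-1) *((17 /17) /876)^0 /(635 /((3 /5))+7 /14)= 0.00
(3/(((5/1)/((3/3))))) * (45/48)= 9/16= 0.56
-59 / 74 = -0.80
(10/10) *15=15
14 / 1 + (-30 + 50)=34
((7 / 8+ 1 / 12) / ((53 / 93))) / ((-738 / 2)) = -713 / 156456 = -0.00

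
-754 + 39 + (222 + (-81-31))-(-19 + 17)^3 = -597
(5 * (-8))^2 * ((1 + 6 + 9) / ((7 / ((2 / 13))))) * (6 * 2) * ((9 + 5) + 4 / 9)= 2048000 / 21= 97523.81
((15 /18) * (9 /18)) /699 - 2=-16771 /8388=-2.00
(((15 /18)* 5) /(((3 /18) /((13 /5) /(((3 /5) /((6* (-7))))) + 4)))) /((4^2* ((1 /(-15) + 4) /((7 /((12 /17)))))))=-1323875 /1888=-701.20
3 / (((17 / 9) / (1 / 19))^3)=2187 / 33698267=0.00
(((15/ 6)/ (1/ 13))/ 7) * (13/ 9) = 845/ 126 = 6.71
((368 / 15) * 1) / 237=368 / 3555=0.10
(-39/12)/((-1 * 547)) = 13/2188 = 0.01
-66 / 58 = -33 / 29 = -1.14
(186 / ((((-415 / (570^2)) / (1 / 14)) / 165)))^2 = 994244505347610000 / 337561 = 2945377295800.20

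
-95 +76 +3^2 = -10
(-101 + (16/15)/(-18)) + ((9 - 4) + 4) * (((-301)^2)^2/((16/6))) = 29920132568501/1080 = 27703826452.32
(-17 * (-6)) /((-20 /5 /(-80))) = 2040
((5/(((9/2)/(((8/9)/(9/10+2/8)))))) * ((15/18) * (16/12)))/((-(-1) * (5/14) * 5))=8960/16767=0.53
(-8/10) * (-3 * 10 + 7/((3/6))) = 12.80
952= 952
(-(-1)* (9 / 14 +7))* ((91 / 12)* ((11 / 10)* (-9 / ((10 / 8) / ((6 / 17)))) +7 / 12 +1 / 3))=-108.88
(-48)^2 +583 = 2887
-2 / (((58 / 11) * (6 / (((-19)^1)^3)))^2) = -5692551601 / 60552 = -94010.96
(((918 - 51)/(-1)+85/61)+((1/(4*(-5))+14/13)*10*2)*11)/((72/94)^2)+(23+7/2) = -1093322429/1027728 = -1063.82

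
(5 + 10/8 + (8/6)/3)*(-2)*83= -20003/18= -1111.28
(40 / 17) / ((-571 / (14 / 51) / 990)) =-184800 / 165019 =-1.12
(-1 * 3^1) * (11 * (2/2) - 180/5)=75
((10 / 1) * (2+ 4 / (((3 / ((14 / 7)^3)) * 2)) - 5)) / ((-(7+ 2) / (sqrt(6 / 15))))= -14 * sqrt(10) / 27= -1.64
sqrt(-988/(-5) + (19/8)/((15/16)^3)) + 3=3 + 2 * sqrt(2537355)/225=17.16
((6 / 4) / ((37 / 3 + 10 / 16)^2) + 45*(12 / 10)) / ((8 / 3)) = 7835697 / 386884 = 20.25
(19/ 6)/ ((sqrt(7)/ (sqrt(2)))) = 19 *sqrt(14)/ 42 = 1.69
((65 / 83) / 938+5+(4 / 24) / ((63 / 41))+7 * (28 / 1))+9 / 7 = 212723030 / 1051029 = 202.40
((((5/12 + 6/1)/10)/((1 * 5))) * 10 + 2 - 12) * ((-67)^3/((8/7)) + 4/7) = 1541527333/672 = 2293939.48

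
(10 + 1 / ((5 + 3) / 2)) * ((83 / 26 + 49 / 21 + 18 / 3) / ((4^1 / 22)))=405449 / 624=649.76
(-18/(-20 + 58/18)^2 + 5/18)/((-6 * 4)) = -87761/9850032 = -0.01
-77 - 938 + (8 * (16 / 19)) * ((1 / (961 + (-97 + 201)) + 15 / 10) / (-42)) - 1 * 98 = -473054959 / 424935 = -1113.24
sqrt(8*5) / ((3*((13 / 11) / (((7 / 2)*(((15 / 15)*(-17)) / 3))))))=-1309*sqrt(10) / 117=-35.38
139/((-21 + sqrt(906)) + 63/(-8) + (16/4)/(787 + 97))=12543919336/226608695 + 434489536 * sqrt(906)/226608695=113.07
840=840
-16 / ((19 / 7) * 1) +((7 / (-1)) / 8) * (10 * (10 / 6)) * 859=-2857519 / 228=-12532.98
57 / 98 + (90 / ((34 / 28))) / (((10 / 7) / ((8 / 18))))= 39385 / 1666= 23.64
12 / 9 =1.33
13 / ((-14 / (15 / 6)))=-65 / 28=-2.32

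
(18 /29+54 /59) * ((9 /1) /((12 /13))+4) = 36135 /1711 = 21.12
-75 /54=-25 /18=-1.39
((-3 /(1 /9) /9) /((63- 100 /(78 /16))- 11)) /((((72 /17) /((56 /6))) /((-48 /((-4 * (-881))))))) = 1547 /540934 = 0.00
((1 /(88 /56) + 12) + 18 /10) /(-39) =-794 /2145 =-0.37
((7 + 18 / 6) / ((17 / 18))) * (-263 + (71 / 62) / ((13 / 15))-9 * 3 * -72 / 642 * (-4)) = -2125104030 / 733057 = -2898.96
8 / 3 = 2.67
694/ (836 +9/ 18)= 1388/ 1673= 0.83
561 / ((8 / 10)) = 2805 / 4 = 701.25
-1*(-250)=250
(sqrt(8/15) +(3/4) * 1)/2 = sqrt(30)/15 +3/8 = 0.74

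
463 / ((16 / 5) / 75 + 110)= 173625 / 41266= 4.21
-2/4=-1/2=-0.50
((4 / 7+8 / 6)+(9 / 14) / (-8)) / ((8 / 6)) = 613 / 448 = 1.37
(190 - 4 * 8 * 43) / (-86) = 593 / 43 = 13.79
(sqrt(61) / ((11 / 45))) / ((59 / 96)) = 4320*sqrt(61) / 649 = 51.99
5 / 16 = 0.31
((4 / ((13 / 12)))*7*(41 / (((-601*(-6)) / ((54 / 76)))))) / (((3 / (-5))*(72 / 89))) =-127715 / 296894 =-0.43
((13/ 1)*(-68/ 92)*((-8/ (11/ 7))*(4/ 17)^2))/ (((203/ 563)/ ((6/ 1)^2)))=33725952/ 124729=270.39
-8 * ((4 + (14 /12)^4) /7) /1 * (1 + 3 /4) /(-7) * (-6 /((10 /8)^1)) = -1517 /189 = -8.03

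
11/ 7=1.57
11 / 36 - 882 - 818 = -61189 / 36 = -1699.69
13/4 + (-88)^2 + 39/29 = 898837/116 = 7748.59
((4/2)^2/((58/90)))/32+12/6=509/232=2.19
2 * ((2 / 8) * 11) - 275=-539 / 2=-269.50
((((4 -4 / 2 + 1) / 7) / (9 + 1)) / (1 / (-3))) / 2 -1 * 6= -849 / 140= -6.06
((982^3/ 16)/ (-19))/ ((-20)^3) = 118370771/ 304000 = 389.38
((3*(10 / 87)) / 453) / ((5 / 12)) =8 / 4379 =0.00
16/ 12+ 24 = 76/ 3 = 25.33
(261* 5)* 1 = 1305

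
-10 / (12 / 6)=-5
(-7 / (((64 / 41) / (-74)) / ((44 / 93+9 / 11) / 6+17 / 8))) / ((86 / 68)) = 614.04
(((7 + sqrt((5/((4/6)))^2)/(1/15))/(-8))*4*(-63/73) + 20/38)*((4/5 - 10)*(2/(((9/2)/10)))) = -26588276/12483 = -2129.96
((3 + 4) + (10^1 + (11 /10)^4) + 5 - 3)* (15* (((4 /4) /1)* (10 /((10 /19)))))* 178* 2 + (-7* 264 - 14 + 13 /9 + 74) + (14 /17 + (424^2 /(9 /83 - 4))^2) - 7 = 1002891810042379073 /469480500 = 2136173515.28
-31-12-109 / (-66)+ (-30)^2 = 56671 / 66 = 858.65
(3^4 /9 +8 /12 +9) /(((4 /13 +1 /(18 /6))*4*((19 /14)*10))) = 0.54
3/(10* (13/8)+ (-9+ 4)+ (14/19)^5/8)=29713188/111693367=0.27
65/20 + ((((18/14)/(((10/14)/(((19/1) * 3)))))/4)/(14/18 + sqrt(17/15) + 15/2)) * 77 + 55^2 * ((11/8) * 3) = 11112517183/873352 - 1066527 * sqrt(255)/545845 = 12692.78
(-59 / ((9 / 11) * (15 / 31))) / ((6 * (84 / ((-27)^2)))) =-60357 / 280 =-215.56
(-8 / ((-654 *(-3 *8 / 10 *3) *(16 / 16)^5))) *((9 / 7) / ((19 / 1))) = -0.00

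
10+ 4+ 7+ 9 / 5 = 114 / 5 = 22.80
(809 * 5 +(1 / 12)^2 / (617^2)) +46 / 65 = 14415864050801 / 3563249040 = 4045.71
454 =454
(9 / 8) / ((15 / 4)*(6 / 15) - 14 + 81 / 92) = -207 / 2138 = -0.10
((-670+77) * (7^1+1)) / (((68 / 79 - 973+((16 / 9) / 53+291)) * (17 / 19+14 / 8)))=2264396592 / 859814551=2.63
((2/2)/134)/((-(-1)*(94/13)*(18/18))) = 13/12596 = 0.00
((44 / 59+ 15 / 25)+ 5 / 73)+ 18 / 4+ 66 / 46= 7280031 / 990610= 7.35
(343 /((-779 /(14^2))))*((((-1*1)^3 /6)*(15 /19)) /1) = 168070 /14801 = 11.36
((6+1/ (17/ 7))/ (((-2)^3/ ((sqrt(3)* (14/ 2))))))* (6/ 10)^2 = -6867* sqrt(3)/ 3400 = -3.50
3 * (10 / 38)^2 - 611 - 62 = -672.79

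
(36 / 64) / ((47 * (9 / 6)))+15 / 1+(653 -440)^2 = 17064387 / 376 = 45384.01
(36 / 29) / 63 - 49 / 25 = -9847 / 5075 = -1.94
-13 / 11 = -1.18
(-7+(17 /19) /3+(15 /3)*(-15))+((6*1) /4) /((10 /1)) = -92969 /1140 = -81.55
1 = 1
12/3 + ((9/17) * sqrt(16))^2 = 2452/289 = 8.48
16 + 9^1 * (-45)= -389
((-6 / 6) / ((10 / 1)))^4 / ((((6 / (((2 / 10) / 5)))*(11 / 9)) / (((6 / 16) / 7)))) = 9 / 308000000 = 0.00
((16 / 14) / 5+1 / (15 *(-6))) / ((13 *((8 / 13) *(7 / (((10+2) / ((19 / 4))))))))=137 / 13965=0.01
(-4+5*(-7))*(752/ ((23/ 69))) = -87984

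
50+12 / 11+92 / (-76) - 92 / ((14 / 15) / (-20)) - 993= 1028.31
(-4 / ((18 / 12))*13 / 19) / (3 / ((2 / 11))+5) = -0.08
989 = 989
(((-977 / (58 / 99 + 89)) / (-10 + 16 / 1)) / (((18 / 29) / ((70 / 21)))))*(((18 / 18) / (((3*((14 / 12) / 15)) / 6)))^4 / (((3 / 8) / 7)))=-242349148800000 / 3042067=-79665947.13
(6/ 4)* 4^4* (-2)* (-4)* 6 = 18432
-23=-23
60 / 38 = 1.58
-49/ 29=-1.69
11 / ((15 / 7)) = 77 / 15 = 5.13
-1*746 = -746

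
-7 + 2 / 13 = -89 / 13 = -6.85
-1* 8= -8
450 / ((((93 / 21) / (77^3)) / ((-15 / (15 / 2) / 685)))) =-575231580 / 4247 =-135444.21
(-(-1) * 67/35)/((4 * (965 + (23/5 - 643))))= 67/45724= 0.00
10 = 10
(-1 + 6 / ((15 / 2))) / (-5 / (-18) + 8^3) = -0.00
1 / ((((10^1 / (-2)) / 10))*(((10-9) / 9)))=-18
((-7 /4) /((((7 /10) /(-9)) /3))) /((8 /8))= 135 /2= 67.50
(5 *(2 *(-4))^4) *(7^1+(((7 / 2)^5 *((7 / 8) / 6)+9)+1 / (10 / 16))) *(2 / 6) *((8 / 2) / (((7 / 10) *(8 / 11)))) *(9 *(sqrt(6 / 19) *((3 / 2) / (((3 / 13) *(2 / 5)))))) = 5172402950 *sqrt(114) / 133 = 415234218.41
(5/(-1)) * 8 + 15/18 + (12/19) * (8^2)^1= 143/114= 1.25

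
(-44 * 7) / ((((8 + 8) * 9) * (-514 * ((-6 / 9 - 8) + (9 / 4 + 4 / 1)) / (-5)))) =385 / 44718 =0.01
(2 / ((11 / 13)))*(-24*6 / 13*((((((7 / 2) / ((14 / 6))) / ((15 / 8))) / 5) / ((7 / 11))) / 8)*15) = -432 / 35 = -12.34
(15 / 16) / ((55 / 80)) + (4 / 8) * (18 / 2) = 129 / 22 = 5.86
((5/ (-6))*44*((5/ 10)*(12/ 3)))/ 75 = -44/ 45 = -0.98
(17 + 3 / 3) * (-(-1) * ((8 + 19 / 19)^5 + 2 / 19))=20194794 / 19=1062883.89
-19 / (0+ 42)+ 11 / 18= 10 / 63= 0.16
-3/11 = -0.27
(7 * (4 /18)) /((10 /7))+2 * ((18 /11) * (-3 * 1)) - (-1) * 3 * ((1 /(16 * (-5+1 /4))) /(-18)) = -656627 /75240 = -8.73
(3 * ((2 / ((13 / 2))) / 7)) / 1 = 12 / 91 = 0.13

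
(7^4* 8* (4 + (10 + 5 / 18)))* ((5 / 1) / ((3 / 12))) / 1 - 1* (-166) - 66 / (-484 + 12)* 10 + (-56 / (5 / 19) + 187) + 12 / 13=378636013451 / 69030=5485093.63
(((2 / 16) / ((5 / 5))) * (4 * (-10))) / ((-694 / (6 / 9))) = 5 / 1041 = 0.00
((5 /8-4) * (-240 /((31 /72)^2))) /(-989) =-4199040 /950429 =-4.42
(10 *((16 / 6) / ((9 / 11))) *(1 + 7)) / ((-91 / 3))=-7040 / 819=-8.60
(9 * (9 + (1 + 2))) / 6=18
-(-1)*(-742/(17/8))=-5936/17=-349.18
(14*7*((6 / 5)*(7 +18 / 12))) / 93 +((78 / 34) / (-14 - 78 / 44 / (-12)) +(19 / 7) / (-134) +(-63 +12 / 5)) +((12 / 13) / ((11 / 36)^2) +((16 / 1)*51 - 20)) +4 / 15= 10750423758898501 / 14217955181430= 756.12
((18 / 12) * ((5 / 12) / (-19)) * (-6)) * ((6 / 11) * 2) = 0.22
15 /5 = 3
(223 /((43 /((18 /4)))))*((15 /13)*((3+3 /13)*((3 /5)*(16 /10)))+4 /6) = 3599889 /36335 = 99.07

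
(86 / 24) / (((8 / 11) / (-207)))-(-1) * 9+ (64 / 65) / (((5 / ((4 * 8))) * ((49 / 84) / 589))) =389614473 / 72800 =5351.85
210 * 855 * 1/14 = 12825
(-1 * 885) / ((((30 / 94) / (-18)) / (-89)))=-4442346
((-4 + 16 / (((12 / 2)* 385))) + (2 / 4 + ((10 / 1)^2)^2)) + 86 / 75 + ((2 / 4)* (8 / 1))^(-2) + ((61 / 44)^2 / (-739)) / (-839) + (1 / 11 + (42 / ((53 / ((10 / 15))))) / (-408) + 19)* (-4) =938892135578971317 / 94633433217400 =9921.36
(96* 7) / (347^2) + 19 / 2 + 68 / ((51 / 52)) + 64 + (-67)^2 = 3346290551 / 722454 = 4631.84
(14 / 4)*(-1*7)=-49 / 2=-24.50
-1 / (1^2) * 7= -7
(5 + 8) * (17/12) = 221/12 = 18.42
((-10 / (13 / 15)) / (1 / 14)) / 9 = -700 / 39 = -17.95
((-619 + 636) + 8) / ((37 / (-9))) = -225 / 37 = -6.08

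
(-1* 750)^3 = -421875000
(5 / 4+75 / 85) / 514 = 145 / 34952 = 0.00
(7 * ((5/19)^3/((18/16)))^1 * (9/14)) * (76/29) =2000/10469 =0.19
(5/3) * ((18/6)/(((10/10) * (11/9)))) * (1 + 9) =450/11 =40.91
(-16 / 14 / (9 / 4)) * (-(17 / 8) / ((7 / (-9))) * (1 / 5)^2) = -68 / 1225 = -0.06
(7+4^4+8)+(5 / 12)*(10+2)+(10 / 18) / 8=19877 / 72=276.07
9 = 9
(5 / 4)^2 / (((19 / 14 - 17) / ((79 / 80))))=-2765 / 28032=-0.10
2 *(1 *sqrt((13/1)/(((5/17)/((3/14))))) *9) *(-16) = -886.34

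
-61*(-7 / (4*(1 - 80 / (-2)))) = 427 / 164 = 2.60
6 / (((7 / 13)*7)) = 78 / 49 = 1.59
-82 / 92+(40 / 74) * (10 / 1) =7683 / 1702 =4.51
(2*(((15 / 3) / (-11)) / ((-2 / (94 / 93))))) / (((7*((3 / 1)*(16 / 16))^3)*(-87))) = -470 / 16821189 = -0.00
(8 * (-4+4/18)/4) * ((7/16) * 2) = -119/18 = -6.61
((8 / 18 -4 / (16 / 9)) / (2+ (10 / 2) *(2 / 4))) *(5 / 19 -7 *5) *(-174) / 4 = -103675 / 171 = -606.29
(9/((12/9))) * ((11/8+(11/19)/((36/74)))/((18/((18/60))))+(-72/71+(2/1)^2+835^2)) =4063221838099/863360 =4706289.19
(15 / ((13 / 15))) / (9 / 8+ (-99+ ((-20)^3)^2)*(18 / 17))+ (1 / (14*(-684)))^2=108363739343 / 406901850031954368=0.00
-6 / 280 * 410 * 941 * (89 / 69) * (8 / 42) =-6867418 / 3381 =-2031.18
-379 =-379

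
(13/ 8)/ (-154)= -13/ 1232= -0.01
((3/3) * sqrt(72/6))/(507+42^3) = 2 * sqrt(3)/74595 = 0.00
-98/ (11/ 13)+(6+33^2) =10771/ 11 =979.18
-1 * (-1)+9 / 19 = 28 / 19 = 1.47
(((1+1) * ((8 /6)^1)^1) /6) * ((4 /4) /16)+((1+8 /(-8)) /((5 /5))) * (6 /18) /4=1 /36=0.03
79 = 79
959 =959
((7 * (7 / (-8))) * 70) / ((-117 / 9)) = 1715 / 52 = 32.98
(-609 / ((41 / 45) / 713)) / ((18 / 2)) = -2171085 / 41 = -52953.29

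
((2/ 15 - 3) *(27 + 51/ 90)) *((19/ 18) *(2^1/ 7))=-675659/ 28350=-23.83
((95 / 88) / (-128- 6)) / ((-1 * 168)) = 95 / 1981056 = 0.00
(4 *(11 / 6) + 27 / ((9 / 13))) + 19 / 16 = 2281 / 48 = 47.52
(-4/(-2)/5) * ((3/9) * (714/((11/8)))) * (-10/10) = -3808/55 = -69.24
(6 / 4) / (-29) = -3 / 58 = -0.05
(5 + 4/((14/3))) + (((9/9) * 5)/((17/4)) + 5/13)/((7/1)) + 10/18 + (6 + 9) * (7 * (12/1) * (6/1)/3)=35178349/13923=2526.64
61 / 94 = 0.65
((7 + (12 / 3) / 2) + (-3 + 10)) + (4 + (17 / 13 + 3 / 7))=1978 / 91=21.74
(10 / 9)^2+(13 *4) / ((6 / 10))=7120 / 81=87.90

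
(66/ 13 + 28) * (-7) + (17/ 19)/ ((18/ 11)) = -1026989/ 4446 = -230.99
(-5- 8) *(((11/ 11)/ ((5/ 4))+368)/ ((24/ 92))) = -275678/ 15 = -18378.53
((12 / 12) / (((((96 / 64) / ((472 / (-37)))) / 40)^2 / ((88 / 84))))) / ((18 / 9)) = 15683993600 / 258741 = 60616.58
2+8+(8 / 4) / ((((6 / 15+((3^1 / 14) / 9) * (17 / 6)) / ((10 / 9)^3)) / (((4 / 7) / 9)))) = 4453810 / 429381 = 10.37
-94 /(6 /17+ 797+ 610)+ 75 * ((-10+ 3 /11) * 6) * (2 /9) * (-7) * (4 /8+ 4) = 66643832 /2175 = 30640.84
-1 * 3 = -3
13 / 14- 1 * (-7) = 111 / 14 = 7.93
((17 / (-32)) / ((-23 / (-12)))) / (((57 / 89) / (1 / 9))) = -1513 / 31464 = -0.05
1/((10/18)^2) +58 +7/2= 3237/50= 64.74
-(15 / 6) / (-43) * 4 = 10 / 43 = 0.23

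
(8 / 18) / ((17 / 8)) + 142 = 21758 / 153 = 142.21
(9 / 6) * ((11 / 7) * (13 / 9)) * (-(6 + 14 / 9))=-4862 / 189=-25.72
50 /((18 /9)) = 25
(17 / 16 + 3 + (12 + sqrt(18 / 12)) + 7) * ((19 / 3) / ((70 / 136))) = 646 * sqrt(6) / 105 + 39729 / 140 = 298.85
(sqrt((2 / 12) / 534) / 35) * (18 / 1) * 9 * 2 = 54 * sqrt(89) / 3115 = 0.16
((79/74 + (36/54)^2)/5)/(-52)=-1007/173160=-0.01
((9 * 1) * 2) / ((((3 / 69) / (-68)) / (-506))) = 14244912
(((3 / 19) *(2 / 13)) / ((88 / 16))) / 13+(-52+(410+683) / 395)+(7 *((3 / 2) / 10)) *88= 602263111 / 13951795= 43.17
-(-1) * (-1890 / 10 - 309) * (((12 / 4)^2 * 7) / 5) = -31374 / 5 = -6274.80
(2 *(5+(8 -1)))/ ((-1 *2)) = -12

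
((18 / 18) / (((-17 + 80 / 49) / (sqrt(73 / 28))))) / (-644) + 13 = sqrt(511) / 138552 + 13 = 13.00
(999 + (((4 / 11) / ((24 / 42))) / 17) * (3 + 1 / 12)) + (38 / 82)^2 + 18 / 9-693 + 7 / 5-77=4389481883 / 18860820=232.73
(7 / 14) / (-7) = -1 / 14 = -0.07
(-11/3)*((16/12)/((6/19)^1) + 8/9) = -506/27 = -18.74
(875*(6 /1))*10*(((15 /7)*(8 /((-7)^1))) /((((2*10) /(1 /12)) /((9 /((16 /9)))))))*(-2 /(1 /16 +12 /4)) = 607500 /343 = 1771.14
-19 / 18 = -1.06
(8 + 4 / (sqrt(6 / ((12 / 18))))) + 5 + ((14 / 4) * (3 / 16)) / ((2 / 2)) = 1439 / 96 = 14.99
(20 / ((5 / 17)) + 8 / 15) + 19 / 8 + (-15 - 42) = 1669 / 120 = 13.91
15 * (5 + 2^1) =105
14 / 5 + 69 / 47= 1003 / 235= 4.27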